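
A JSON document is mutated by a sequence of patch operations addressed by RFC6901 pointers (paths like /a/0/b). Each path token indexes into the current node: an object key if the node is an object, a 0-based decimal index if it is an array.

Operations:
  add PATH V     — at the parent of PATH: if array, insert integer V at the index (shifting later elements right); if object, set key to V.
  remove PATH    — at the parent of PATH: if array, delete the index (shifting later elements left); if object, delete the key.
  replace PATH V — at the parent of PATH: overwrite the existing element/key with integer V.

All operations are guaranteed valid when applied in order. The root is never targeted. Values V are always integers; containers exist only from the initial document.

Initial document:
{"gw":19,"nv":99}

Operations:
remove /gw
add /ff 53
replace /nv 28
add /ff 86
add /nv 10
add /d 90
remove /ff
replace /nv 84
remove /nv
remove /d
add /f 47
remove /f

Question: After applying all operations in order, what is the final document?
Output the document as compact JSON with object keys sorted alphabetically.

Answer: {}

Derivation:
After op 1 (remove /gw): {"nv":99}
After op 2 (add /ff 53): {"ff":53,"nv":99}
After op 3 (replace /nv 28): {"ff":53,"nv":28}
After op 4 (add /ff 86): {"ff":86,"nv":28}
After op 5 (add /nv 10): {"ff":86,"nv":10}
After op 6 (add /d 90): {"d":90,"ff":86,"nv":10}
After op 7 (remove /ff): {"d":90,"nv":10}
After op 8 (replace /nv 84): {"d":90,"nv":84}
After op 9 (remove /nv): {"d":90}
After op 10 (remove /d): {}
After op 11 (add /f 47): {"f":47}
After op 12 (remove /f): {}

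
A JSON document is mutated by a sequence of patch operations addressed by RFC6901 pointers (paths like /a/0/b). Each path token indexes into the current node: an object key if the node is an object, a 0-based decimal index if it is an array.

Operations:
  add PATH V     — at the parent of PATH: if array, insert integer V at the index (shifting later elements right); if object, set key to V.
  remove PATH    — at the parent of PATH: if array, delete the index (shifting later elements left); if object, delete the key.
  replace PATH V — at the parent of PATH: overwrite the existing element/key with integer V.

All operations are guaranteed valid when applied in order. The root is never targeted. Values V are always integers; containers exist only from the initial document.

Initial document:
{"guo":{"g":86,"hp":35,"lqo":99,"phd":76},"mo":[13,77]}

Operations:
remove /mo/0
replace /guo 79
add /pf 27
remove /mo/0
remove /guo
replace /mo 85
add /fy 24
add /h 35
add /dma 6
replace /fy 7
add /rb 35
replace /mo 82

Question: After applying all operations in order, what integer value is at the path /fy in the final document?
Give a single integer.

After op 1 (remove /mo/0): {"guo":{"g":86,"hp":35,"lqo":99,"phd":76},"mo":[77]}
After op 2 (replace /guo 79): {"guo":79,"mo":[77]}
After op 3 (add /pf 27): {"guo":79,"mo":[77],"pf":27}
After op 4 (remove /mo/0): {"guo":79,"mo":[],"pf":27}
After op 5 (remove /guo): {"mo":[],"pf":27}
After op 6 (replace /mo 85): {"mo":85,"pf":27}
After op 7 (add /fy 24): {"fy":24,"mo":85,"pf":27}
After op 8 (add /h 35): {"fy":24,"h":35,"mo":85,"pf":27}
After op 9 (add /dma 6): {"dma":6,"fy":24,"h":35,"mo":85,"pf":27}
After op 10 (replace /fy 7): {"dma":6,"fy":7,"h":35,"mo":85,"pf":27}
After op 11 (add /rb 35): {"dma":6,"fy":7,"h":35,"mo":85,"pf":27,"rb":35}
After op 12 (replace /mo 82): {"dma":6,"fy":7,"h":35,"mo":82,"pf":27,"rb":35}
Value at /fy: 7

Answer: 7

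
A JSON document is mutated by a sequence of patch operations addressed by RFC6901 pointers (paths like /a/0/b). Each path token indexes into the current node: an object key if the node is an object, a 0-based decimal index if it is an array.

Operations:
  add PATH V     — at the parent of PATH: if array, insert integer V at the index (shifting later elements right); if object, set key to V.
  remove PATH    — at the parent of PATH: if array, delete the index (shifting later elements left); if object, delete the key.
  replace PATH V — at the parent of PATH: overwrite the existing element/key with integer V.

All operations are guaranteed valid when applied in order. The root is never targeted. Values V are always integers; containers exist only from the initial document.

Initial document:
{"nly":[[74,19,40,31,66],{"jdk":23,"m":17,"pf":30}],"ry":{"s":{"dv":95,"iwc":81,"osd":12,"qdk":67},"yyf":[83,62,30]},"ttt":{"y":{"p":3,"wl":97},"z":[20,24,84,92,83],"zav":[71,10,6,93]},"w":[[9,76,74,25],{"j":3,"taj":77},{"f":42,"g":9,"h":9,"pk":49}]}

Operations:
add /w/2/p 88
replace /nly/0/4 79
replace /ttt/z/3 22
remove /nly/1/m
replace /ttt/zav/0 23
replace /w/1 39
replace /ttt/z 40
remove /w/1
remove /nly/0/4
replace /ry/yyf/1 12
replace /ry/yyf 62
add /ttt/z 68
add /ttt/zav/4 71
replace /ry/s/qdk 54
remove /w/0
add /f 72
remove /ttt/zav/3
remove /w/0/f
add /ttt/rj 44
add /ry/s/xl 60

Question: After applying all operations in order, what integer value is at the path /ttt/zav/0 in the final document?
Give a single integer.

After op 1 (add /w/2/p 88): {"nly":[[74,19,40,31,66],{"jdk":23,"m":17,"pf":30}],"ry":{"s":{"dv":95,"iwc":81,"osd":12,"qdk":67},"yyf":[83,62,30]},"ttt":{"y":{"p":3,"wl":97},"z":[20,24,84,92,83],"zav":[71,10,6,93]},"w":[[9,76,74,25],{"j":3,"taj":77},{"f":42,"g":9,"h":9,"p":88,"pk":49}]}
After op 2 (replace /nly/0/4 79): {"nly":[[74,19,40,31,79],{"jdk":23,"m":17,"pf":30}],"ry":{"s":{"dv":95,"iwc":81,"osd":12,"qdk":67},"yyf":[83,62,30]},"ttt":{"y":{"p":3,"wl":97},"z":[20,24,84,92,83],"zav":[71,10,6,93]},"w":[[9,76,74,25],{"j":3,"taj":77},{"f":42,"g":9,"h":9,"p":88,"pk":49}]}
After op 3 (replace /ttt/z/3 22): {"nly":[[74,19,40,31,79],{"jdk":23,"m":17,"pf":30}],"ry":{"s":{"dv":95,"iwc":81,"osd":12,"qdk":67},"yyf":[83,62,30]},"ttt":{"y":{"p":3,"wl":97},"z":[20,24,84,22,83],"zav":[71,10,6,93]},"w":[[9,76,74,25],{"j":3,"taj":77},{"f":42,"g":9,"h":9,"p":88,"pk":49}]}
After op 4 (remove /nly/1/m): {"nly":[[74,19,40,31,79],{"jdk":23,"pf":30}],"ry":{"s":{"dv":95,"iwc":81,"osd":12,"qdk":67},"yyf":[83,62,30]},"ttt":{"y":{"p":3,"wl":97},"z":[20,24,84,22,83],"zav":[71,10,6,93]},"w":[[9,76,74,25],{"j":3,"taj":77},{"f":42,"g":9,"h":9,"p":88,"pk":49}]}
After op 5 (replace /ttt/zav/0 23): {"nly":[[74,19,40,31,79],{"jdk":23,"pf":30}],"ry":{"s":{"dv":95,"iwc":81,"osd":12,"qdk":67},"yyf":[83,62,30]},"ttt":{"y":{"p":3,"wl":97},"z":[20,24,84,22,83],"zav":[23,10,6,93]},"w":[[9,76,74,25],{"j":3,"taj":77},{"f":42,"g":9,"h":9,"p":88,"pk":49}]}
After op 6 (replace /w/1 39): {"nly":[[74,19,40,31,79],{"jdk":23,"pf":30}],"ry":{"s":{"dv":95,"iwc":81,"osd":12,"qdk":67},"yyf":[83,62,30]},"ttt":{"y":{"p":3,"wl":97},"z":[20,24,84,22,83],"zav":[23,10,6,93]},"w":[[9,76,74,25],39,{"f":42,"g":9,"h":9,"p":88,"pk":49}]}
After op 7 (replace /ttt/z 40): {"nly":[[74,19,40,31,79],{"jdk":23,"pf":30}],"ry":{"s":{"dv":95,"iwc":81,"osd":12,"qdk":67},"yyf":[83,62,30]},"ttt":{"y":{"p":3,"wl":97},"z":40,"zav":[23,10,6,93]},"w":[[9,76,74,25],39,{"f":42,"g":9,"h":9,"p":88,"pk":49}]}
After op 8 (remove /w/1): {"nly":[[74,19,40,31,79],{"jdk":23,"pf":30}],"ry":{"s":{"dv":95,"iwc":81,"osd":12,"qdk":67},"yyf":[83,62,30]},"ttt":{"y":{"p":3,"wl":97},"z":40,"zav":[23,10,6,93]},"w":[[9,76,74,25],{"f":42,"g":9,"h":9,"p":88,"pk":49}]}
After op 9 (remove /nly/0/4): {"nly":[[74,19,40,31],{"jdk":23,"pf":30}],"ry":{"s":{"dv":95,"iwc":81,"osd":12,"qdk":67},"yyf":[83,62,30]},"ttt":{"y":{"p":3,"wl":97},"z":40,"zav":[23,10,6,93]},"w":[[9,76,74,25],{"f":42,"g":9,"h":9,"p":88,"pk":49}]}
After op 10 (replace /ry/yyf/1 12): {"nly":[[74,19,40,31],{"jdk":23,"pf":30}],"ry":{"s":{"dv":95,"iwc":81,"osd":12,"qdk":67},"yyf":[83,12,30]},"ttt":{"y":{"p":3,"wl":97},"z":40,"zav":[23,10,6,93]},"w":[[9,76,74,25],{"f":42,"g":9,"h":9,"p":88,"pk":49}]}
After op 11 (replace /ry/yyf 62): {"nly":[[74,19,40,31],{"jdk":23,"pf":30}],"ry":{"s":{"dv":95,"iwc":81,"osd":12,"qdk":67},"yyf":62},"ttt":{"y":{"p":3,"wl":97},"z":40,"zav":[23,10,6,93]},"w":[[9,76,74,25],{"f":42,"g":9,"h":9,"p":88,"pk":49}]}
After op 12 (add /ttt/z 68): {"nly":[[74,19,40,31],{"jdk":23,"pf":30}],"ry":{"s":{"dv":95,"iwc":81,"osd":12,"qdk":67},"yyf":62},"ttt":{"y":{"p":3,"wl":97},"z":68,"zav":[23,10,6,93]},"w":[[9,76,74,25],{"f":42,"g":9,"h":9,"p":88,"pk":49}]}
After op 13 (add /ttt/zav/4 71): {"nly":[[74,19,40,31],{"jdk":23,"pf":30}],"ry":{"s":{"dv":95,"iwc":81,"osd":12,"qdk":67},"yyf":62},"ttt":{"y":{"p":3,"wl":97},"z":68,"zav":[23,10,6,93,71]},"w":[[9,76,74,25],{"f":42,"g":9,"h":9,"p":88,"pk":49}]}
After op 14 (replace /ry/s/qdk 54): {"nly":[[74,19,40,31],{"jdk":23,"pf":30}],"ry":{"s":{"dv":95,"iwc":81,"osd":12,"qdk":54},"yyf":62},"ttt":{"y":{"p":3,"wl":97},"z":68,"zav":[23,10,6,93,71]},"w":[[9,76,74,25],{"f":42,"g":9,"h":9,"p":88,"pk":49}]}
After op 15 (remove /w/0): {"nly":[[74,19,40,31],{"jdk":23,"pf":30}],"ry":{"s":{"dv":95,"iwc":81,"osd":12,"qdk":54},"yyf":62},"ttt":{"y":{"p":3,"wl":97},"z":68,"zav":[23,10,6,93,71]},"w":[{"f":42,"g":9,"h":9,"p":88,"pk":49}]}
After op 16 (add /f 72): {"f":72,"nly":[[74,19,40,31],{"jdk":23,"pf":30}],"ry":{"s":{"dv":95,"iwc":81,"osd":12,"qdk":54},"yyf":62},"ttt":{"y":{"p":3,"wl":97},"z":68,"zav":[23,10,6,93,71]},"w":[{"f":42,"g":9,"h":9,"p":88,"pk":49}]}
After op 17 (remove /ttt/zav/3): {"f":72,"nly":[[74,19,40,31],{"jdk":23,"pf":30}],"ry":{"s":{"dv":95,"iwc":81,"osd":12,"qdk":54},"yyf":62},"ttt":{"y":{"p":3,"wl":97},"z":68,"zav":[23,10,6,71]},"w":[{"f":42,"g":9,"h":9,"p":88,"pk":49}]}
After op 18 (remove /w/0/f): {"f":72,"nly":[[74,19,40,31],{"jdk":23,"pf":30}],"ry":{"s":{"dv":95,"iwc":81,"osd":12,"qdk":54},"yyf":62},"ttt":{"y":{"p":3,"wl":97},"z":68,"zav":[23,10,6,71]},"w":[{"g":9,"h":9,"p":88,"pk":49}]}
After op 19 (add /ttt/rj 44): {"f":72,"nly":[[74,19,40,31],{"jdk":23,"pf":30}],"ry":{"s":{"dv":95,"iwc":81,"osd":12,"qdk":54},"yyf":62},"ttt":{"rj":44,"y":{"p":3,"wl":97},"z":68,"zav":[23,10,6,71]},"w":[{"g":9,"h":9,"p":88,"pk":49}]}
After op 20 (add /ry/s/xl 60): {"f":72,"nly":[[74,19,40,31],{"jdk":23,"pf":30}],"ry":{"s":{"dv":95,"iwc":81,"osd":12,"qdk":54,"xl":60},"yyf":62},"ttt":{"rj":44,"y":{"p":3,"wl":97},"z":68,"zav":[23,10,6,71]},"w":[{"g":9,"h":9,"p":88,"pk":49}]}
Value at /ttt/zav/0: 23

Answer: 23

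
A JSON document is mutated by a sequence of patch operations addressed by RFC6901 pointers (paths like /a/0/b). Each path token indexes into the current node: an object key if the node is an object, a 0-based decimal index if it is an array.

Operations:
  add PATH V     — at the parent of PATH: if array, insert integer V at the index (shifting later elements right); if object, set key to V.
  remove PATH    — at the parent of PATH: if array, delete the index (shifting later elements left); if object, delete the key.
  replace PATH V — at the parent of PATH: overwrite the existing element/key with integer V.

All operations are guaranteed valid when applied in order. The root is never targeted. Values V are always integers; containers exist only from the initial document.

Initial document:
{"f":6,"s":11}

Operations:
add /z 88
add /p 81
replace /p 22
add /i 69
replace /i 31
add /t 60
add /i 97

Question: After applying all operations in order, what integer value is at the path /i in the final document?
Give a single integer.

After op 1 (add /z 88): {"f":6,"s":11,"z":88}
After op 2 (add /p 81): {"f":6,"p":81,"s":11,"z":88}
After op 3 (replace /p 22): {"f":6,"p":22,"s":11,"z":88}
After op 4 (add /i 69): {"f":6,"i":69,"p":22,"s":11,"z":88}
After op 5 (replace /i 31): {"f":6,"i":31,"p":22,"s":11,"z":88}
After op 6 (add /t 60): {"f":6,"i":31,"p":22,"s":11,"t":60,"z":88}
After op 7 (add /i 97): {"f":6,"i":97,"p":22,"s":11,"t":60,"z":88}
Value at /i: 97

Answer: 97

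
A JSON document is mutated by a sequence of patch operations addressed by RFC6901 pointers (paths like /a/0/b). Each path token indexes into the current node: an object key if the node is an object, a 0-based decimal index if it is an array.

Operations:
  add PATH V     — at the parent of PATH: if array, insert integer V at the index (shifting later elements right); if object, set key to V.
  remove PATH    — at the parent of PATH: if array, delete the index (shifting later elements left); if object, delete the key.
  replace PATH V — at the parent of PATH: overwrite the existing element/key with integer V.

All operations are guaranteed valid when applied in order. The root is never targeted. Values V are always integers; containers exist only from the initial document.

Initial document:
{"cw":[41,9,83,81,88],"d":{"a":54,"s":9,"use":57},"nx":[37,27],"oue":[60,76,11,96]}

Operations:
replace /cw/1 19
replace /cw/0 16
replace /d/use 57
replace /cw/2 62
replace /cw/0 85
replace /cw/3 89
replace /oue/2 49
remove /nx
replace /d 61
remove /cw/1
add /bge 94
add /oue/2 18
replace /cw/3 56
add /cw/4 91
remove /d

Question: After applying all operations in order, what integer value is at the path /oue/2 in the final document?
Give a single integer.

Answer: 18

Derivation:
After op 1 (replace /cw/1 19): {"cw":[41,19,83,81,88],"d":{"a":54,"s":9,"use":57},"nx":[37,27],"oue":[60,76,11,96]}
After op 2 (replace /cw/0 16): {"cw":[16,19,83,81,88],"d":{"a":54,"s":9,"use":57},"nx":[37,27],"oue":[60,76,11,96]}
After op 3 (replace /d/use 57): {"cw":[16,19,83,81,88],"d":{"a":54,"s":9,"use":57},"nx":[37,27],"oue":[60,76,11,96]}
After op 4 (replace /cw/2 62): {"cw":[16,19,62,81,88],"d":{"a":54,"s":9,"use":57},"nx":[37,27],"oue":[60,76,11,96]}
After op 5 (replace /cw/0 85): {"cw":[85,19,62,81,88],"d":{"a":54,"s":9,"use":57},"nx":[37,27],"oue":[60,76,11,96]}
After op 6 (replace /cw/3 89): {"cw":[85,19,62,89,88],"d":{"a":54,"s":9,"use":57},"nx":[37,27],"oue":[60,76,11,96]}
After op 7 (replace /oue/2 49): {"cw":[85,19,62,89,88],"d":{"a":54,"s":9,"use":57},"nx":[37,27],"oue":[60,76,49,96]}
After op 8 (remove /nx): {"cw":[85,19,62,89,88],"d":{"a":54,"s":9,"use":57},"oue":[60,76,49,96]}
After op 9 (replace /d 61): {"cw":[85,19,62,89,88],"d":61,"oue":[60,76,49,96]}
After op 10 (remove /cw/1): {"cw":[85,62,89,88],"d":61,"oue":[60,76,49,96]}
After op 11 (add /bge 94): {"bge":94,"cw":[85,62,89,88],"d":61,"oue":[60,76,49,96]}
After op 12 (add /oue/2 18): {"bge":94,"cw":[85,62,89,88],"d":61,"oue":[60,76,18,49,96]}
After op 13 (replace /cw/3 56): {"bge":94,"cw":[85,62,89,56],"d":61,"oue":[60,76,18,49,96]}
After op 14 (add /cw/4 91): {"bge":94,"cw":[85,62,89,56,91],"d":61,"oue":[60,76,18,49,96]}
After op 15 (remove /d): {"bge":94,"cw":[85,62,89,56,91],"oue":[60,76,18,49,96]}
Value at /oue/2: 18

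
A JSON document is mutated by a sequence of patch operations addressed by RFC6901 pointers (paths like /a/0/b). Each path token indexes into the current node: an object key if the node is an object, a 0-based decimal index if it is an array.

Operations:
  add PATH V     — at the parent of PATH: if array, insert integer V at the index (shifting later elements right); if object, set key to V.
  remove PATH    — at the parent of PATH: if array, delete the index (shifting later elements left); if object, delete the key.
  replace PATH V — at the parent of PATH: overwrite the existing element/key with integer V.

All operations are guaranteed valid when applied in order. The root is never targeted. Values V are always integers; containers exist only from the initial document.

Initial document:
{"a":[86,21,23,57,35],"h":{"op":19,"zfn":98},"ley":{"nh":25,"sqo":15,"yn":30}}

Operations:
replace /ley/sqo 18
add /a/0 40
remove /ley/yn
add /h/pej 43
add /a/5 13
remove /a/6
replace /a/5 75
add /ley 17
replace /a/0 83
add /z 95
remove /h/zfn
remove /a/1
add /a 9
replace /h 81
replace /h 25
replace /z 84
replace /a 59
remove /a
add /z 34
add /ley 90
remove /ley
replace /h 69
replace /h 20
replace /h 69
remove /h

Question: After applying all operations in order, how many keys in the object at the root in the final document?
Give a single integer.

After op 1 (replace /ley/sqo 18): {"a":[86,21,23,57,35],"h":{"op":19,"zfn":98},"ley":{"nh":25,"sqo":18,"yn":30}}
After op 2 (add /a/0 40): {"a":[40,86,21,23,57,35],"h":{"op":19,"zfn":98},"ley":{"nh":25,"sqo":18,"yn":30}}
After op 3 (remove /ley/yn): {"a":[40,86,21,23,57,35],"h":{"op":19,"zfn":98},"ley":{"nh":25,"sqo":18}}
After op 4 (add /h/pej 43): {"a":[40,86,21,23,57,35],"h":{"op":19,"pej":43,"zfn":98},"ley":{"nh":25,"sqo":18}}
After op 5 (add /a/5 13): {"a":[40,86,21,23,57,13,35],"h":{"op":19,"pej":43,"zfn":98},"ley":{"nh":25,"sqo":18}}
After op 6 (remove /a/6): {"a":[40,86,21,23,57,13],"h":{"op":19,"pej":43,"zfn":98},"ley":{"nh":25,"sqo":18}}
After op 7 (replace /a/5 75): {"a":[40,86,21,23,57,75],"h":{"op":19,"pej":43,"zfn":98},"ley":{"nh":25,"sqo":18}}
After op 8 (add /ley 17): {"a":[40,86,21,23,57,75],"h":{"op":19,"pej":43,"zfn":98},"ley":17}
After op 9 (replace /a/0 83): {"a":[83,86,21,23,57,75],"h":{"op":19,"pej":43,"zfn":98},"ley":17}
After op 10 (add /z 95): {"a":[83,86,21,23,57,75],"h":{"op":19,"pej":43,"zfn":98},"ley":17,"z":95}
After op 11 (remove /h/zfn): {"a":[83,86,21,23,57,75],"h":{"op":19,"pej":43},"ley":17,"z":95}
After op 12 (remove /a/1): {"a":[83,21,23,57,75],"h":{"op":19,"pej":43},"ley":17,"z":95}
After op 13 (add /a 9): {"a":9,"h":{"op":19,"pej":43},"ley":17,"z":95}
After op 14 (replace /h 81): {"a":9,"h":81,"ley":17,"z":95}
After op 15 (replace /h 25): {"a":9,"h":25,"ley":17,"z":95}
After op 16 (replace /z 84): {"a":9,"h":25,"ley":17,"z":84}
After op 17 (replace /a 59): {"a":59,"h":25,"ley":17,"z":84}
After op 18 (remove /a): {"h":25,"ley":17,"z":84}
After op 19 (add /z 34): {"h":25,"ley":17,"z":34}
After op 20 (add /ley 90): {"h":25,"ley":90,"z":34}
After op 21 (remove /ley): {"h":25,"z":34}
After op 22 (replace /h 69): {"h":69,"z":34}
After op 23 (replace /h 20): {"h":20,"z":34}
After op 24 (replace /h 69): {"h":69,"z":34}
After op 25 (remove /h): {"z":34}
Size at the root: 1

Answer: 1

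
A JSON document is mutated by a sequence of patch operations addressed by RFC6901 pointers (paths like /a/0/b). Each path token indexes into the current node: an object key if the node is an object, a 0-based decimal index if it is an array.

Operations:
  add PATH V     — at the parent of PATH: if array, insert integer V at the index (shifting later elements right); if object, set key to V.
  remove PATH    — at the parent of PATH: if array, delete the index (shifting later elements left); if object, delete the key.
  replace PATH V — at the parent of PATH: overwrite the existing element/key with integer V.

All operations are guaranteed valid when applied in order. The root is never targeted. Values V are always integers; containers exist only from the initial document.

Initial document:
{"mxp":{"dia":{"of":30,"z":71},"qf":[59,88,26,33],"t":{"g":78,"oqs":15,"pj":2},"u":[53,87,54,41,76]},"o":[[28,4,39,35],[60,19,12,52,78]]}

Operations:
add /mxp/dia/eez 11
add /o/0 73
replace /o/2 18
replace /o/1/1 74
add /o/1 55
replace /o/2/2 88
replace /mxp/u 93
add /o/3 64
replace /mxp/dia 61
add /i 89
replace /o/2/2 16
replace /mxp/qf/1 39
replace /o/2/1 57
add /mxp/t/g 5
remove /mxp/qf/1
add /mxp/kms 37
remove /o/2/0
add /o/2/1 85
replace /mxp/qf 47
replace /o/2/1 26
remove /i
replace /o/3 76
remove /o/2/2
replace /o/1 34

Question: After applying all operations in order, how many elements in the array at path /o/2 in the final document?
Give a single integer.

Answer: 3

Derivation:
After op 1 (add /mxp/dia/eez 11): {"mxp":{"dia":{"eez":11,"of":30,"z":71},"qf":[59,88,26,33],"t":{"g":78,"oqs":15,"pj":2},"u":[53,87,54,41,76]},"o":[[28,4,39,35],[60,19,12,52,78]]}
After op 2 (add /o/0 73): {"mxp":{"dia":{"eez":11,"of":30,"z":71},"qf":[59,88,26,33],"t":{"g":78,"oqs":15,"pj":2},"u":[53,87,54,41,76]},"o":[73,[28,4,39,35],[60,19,12,52,78]]}
After op 3 (replace /o/2 18): {"mxp":{"dia":{"eez":11,"of":30,"z":71},"qf":[59,88,26,33],"t":{"g":78,"oqs":15,"pj":2},"u":[53,87,54,41,76]},"o":[73,[28,4,39,35],18]}
After op 4 (replace /o/1/1 74): {"mxp":{"dia":{"eez":11,"of":30,"z":71},"qf":[59,88,26,33],"t":{"g":78,"oqs":15,"pj":2},"u":[53,87,54,41,76]},"o":[73,[28,74,39,35],18]}
After op 5 (add /o/1 55): {"mxp":{"dia":{"eez":11,"of":30,"z":71},"qf":[59,88,26,33],"t":{"g":78,"oqs":15,"pj":2},"u":[53,87,54,41,76]},"o":[73,55,[28,74,39,35],18]}
After op 6 (replace /o/2/2 88): {"mxp":{"dia":{"eez":11,"of":30,"z":71},"qf":[59,88,26,33],"t":{"g":78,"oqs":15,"pj":2},"u":[53,87,54,41,76]},"o":[73,55,[28,74,88,35],18]}
After op 7 (replace /mxp/u 93): {"mxp":{"dia":{"eez":11,"of":30,"z":71},"qf":[59,88,26,33],"t":{"g":78,"oqs":15,"pj":2},"u":93},"o":[73,55,[28,74,88,35],18]}
After op 8 (add /o/3 64): {"mxp":{"dia":{"eez":11,"of":30,"z":71},"qf":[59,88,26,33],"t":{"g":78,"oqs":15,"pj":2},"u":93},"o":[73,55,[28,74,88,35],64,18]}
After op 9 (replace /mxp/dia 61): {"mxp":{"dia":61,"qf":[59,88,26,33],"t":{"g":78,"oqs":15,"pj":2},"u":93},"o":[73,55,[28,74,88,35],64,18]}
After op 10 (add /i 89): {"i":89,"mxp":{"dia":61,"qf":[59,88,26,33],"t":{"g":78,"oqs":15,"pj":2},"u":93},"o":[73,55,[28,74,88,35],64,18]}
After op 11 (replace /o/2/2 16): {"i":89,"mxp":{"dia":61,"qf":[59,88,26,33],"t":{"g":78,"oqs":15,"pj":2},"u":93},"o":[73,55,[28,74,16,35],64,18]}
After op 12 (replace /mxp/qf/1 39): {"i":89,"mxp":{"dia":61,"qf":[59,39,26,33],"t":{"g":78,"oqs":15,"pj":2},"u":93},"o":[73,55,[28,74,16,35],64,18]}
After op 13 (replace /o/2/1 57): {"i":89,"mxp":{"dia":61,"qf":[59,39,26,33],"t":{"g":78,"oqs":15,"pj":2},"u":93},"o":[73,55,[28,57,16,35],64,18]}
After op 14 (add /mxp/t/g 5): {"i":89,"mxp":{"dia":61,"qf":[59,39,26,33],"t":{"g":5,"oqs":15,"pj":2},"u":93},"o":[73,55,[28,57,16,35],64,18]}
After op 15 (remove /mxp/qf/1): {"i":89,"mxp":{"dia":61,"qf":[59,26,33],"t":{"g":5,"oqs":15,"pj":2},"u":93},"o":[73,55,[28,57,16,35],64,18]}
After op 16 (add /mxp/kms 37): {"i":89,"mxp":{"dia":61,"kms":37,"qf":[59,26,33],"t":{"g":5,"oqs":15,"pj":2},"u":93},"o":[73,55,[28,57,16,35],64,18]}
After op 17 (remove /o/2/0): {"i":89,"mxp":{"dia":61,"kms":37,"qf":[59,26,33],"t":{"g":5,"oqs":15,"pj":2},"u":93},"o":[73,55,[57,16,35],64,18]}
After op 18 (add /o/2/1 85): {"i":89,"mxp":{"dia":61,"kms":37,"qf":[59,26,33],"t":{"g":5,"oqs":15,"pj":2},"u":93},"o":[73,55,[57,85,16,35],64,18]}
After op 19 (replace /mxp/qf 47): {"i":89,"mxp":{"dia":61,"kms":37,"qf":47,"t":{"g":5,"oqs":15,"pj":2},"u":93},"o":[73,55,[57,85,16,35],64,18]}
After op 20 (replace /o/2/1 26): {"i":89,"mxp":{"dia":61,"kms":37,"qf":47,"t":{"g":5,"oqs":15,"pj":2},"u":93},"o":[73,55,[57,26,16,35],64,18]}
After op 21 (remove /i): {"mxp":{"dia":61,"kms":37,"qf":47,"t":{"g":5,"oqs":15,"pj":2},"u":93},"o":[73,55,[57,26,16,35],64,18]}
After op 22 (replace /o/3 76): {"mxp":{"dia":61,"kms":37,"qf":47,"t":{"g":5,"oqs":15,"pj":2},"u":93},"o":[73,55,[57,26,16,35],76,18]}
After op 23 (remove /o/2/2): {"mxp":{"dia":61,"kms":37,"qf":47,"t":{"g":5,"oqs":15,"pj":2},"u":93},"o":[73,55,[57,26,35],76,18]}
After op 24 (replace /o/1 34): {"mxp":{"dia":61,"kms":37,"qf":47,"t":{"g":5,"oqs":15,"pj":2},"u":93},"o":[73,34,[57,26,35],76,18]}
Size at path /o/2: 3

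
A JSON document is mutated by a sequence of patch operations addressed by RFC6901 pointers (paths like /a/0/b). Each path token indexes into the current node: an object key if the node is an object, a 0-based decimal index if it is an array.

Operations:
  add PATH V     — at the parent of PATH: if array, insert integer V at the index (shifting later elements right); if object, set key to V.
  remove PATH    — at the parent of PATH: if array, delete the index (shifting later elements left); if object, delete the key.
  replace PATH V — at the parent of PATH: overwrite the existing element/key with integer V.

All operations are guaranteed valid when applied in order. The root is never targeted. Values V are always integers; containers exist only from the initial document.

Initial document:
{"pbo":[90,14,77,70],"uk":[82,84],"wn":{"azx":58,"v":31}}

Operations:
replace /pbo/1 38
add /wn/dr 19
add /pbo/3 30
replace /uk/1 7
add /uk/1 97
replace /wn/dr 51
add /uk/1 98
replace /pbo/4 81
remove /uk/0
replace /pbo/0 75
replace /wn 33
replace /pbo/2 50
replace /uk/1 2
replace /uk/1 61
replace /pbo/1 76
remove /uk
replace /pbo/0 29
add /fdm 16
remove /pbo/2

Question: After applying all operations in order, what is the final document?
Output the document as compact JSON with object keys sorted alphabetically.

After op 1 (replace /pbo/1 38): {"pbo":[90,38,77,70],"uk":[82,84],"wn":{"azx":58,"v":31}}
After op 2 (add /wn/dr 19): {"pbo":[90,38,77,70],"uk":[82,84],"wn":{"azx":58,"dr":19,"v":31}}
After op 3 (add /pbo/3 30): {"pbo":[90,38,77,30,70],"uk":[82,84],"wn":{"azx":58,"dr":19,"v":31}}
After op 4 (replace /uk/1 7): {"pbo":[90,38,77,30,70],"uk":[82,7],"wn":{"azx":58,"dr":19,"v":31}}
After op 5 (add /uk/1 97): {"pbo":[90,38,77,30,70],"uk":[82,97,7],"wn":{"azx":58,"dr":19,"v":31}}
After op 6 (replace /wn/dr 51): {"pbo":[90,38,77,30,70],"uk":[82,97,7],"wn":{"azx":58,"dr":51,"v":31}}
After op 7 (add /uk/1 98): {"pbo":[90,38,77,30,70],"uk":[82,98,97,7],"wn":{"azx":58,"dr":51,"v":31}}
After op 8 (replace /pbo/4 81): {"pbo":[90,38,77,30,81],"uk":[82,98,97,7],"wn":{"azx":58,"dr":51,"v":31}}
After op 9 (remove /uk/0): {"pbo":[90,38,77,30,81],"uk":[98,97,7],"wn":{"azx":58,"dr":51,"v":31}}
After op 10 (replace /pbo/0 75): {"pbo":[75,38,77,30,81],"uk":[98,97,7],"wn":{"azx":58,"dr":51,"v":31}}
After op 11 (replace /wn 33): {"pbo":[75,38,77,30,81],"uk":[98,97,7],"wn":33}
After op 12 (replace /pbo/2 50): {"pbo":[75,38,50,30,81],"uk":[98,97,7],"wn":33}
After op 13 (replace /uk/1 2): {"pbo":[75,38,50,30,81],"uk":[98,2,7],"wn":33}
After op 14 (replace /uk/1 61): {"pbo":[75,38,50,30,81],"uk":[98,61,7],"wn":33}
After op 15 (replace /pbo/1 76): {"pbo":[75,76,50,30,81],"uk":[98,61,7],"wn":33}
After op 16 (remove /uk): {"pbo":[75,76,50,30,81],"wn":33}
After op 17 (replace /pbo/0 29): {"pbo":[29,76,50,30,81],"wn":33}
After op 18 (add /fdm 16): {"fdm":16,"pbo":[29,76,50,30,81],"wn":33}
After op 19 (remove /pbo/2): {"fdm":16,"pbo":[29,76,30,81],"wn":33}

Answer: {"fdm":16,"pbo":[29,76,30,81],"wn":33}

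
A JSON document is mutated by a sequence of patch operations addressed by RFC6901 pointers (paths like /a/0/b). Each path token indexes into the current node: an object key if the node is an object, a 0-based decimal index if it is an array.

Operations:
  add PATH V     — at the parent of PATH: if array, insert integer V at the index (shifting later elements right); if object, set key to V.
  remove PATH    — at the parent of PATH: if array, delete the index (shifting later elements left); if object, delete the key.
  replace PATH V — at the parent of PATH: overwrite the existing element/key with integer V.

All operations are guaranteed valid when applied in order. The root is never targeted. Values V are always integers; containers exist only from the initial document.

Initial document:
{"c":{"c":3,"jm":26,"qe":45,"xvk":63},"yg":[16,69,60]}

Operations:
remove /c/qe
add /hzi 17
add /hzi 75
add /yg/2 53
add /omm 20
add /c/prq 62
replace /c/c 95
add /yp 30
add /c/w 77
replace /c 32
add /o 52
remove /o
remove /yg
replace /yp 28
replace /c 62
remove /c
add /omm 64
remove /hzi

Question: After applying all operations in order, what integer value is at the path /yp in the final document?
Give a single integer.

After op 1 (remove /c/qe): {"c":{"c":3,"jm":26,"xvk":63},"yg":[16,69,60]}
After op 2 (add /hzi 17): {"c":{"c":3,"jm":26,"xvk":63},"hzi":17,"yg":[16,69,60]}
After op 3 (add /hzi 75): {"c":{"c":3,"jm":26,"xvk":63},"hzi":75,"yg":[16,69,60]}
After op 4 (add /yg/2 53): {"c":{"c":3,"jm":26,"xvk":63},"hzi":75,"yg":[16,69,53,60]}
After op 5 (add /omm 20): {"c":{"c":3,"jm":26,"xvk":63},"hzi":75,"omm":20,"yg":[16,69,53,60]}
After op 6 (add /c/prq 62): {"c":{"c":3,"jm":26,"prq":62,"xvk":63},"hzi":75,"omm":20,"yg":[16,69,53,60]}
After op 7 (replace /c/c 95): {"c":{"c":95,"jm":26,"prq":62,"xvk":63},"hzi":75,"omm":20,"yg":[16,69,53,60]}
After op 8 (add /yp 30): {"c":{"c":95,"jm":26,"prq":62,"xvk":63},"hzi":75,"omm":20,"yg":[16,69,53,60],"yp":30}
After op 9 (add /c/w 77): {"c":{"c":95,"jm":26,"prq":62,"w":77,"xvk":63},"hzi":75,"omm":20,"yg":[16,69,53,60],"yp":30}
After op 10 (replace /c 32): {"c":32,"hzi":75,"omm":20,"yg":[16,69,53,60],"yp":30}
After op 11 (add /o 52): {"c":32,"hzi":75,"o":52,"omm":20,"yg":[16,69,53,60],"yp":30}
After op 12 (remove /o): {"c":32,"hzi":75,"omm":20,"yg":[16,69,53,60],"yp":30}
After op 13 (remove /yg): {"c":32,"hzi":75,"omm":20,"yp":30}
After op 14 (replace /yp 28): {"c":32,"hzi":75,"omm":20,"yp":28}
After op 15 (replace /c 62): {"c":62,"hzi":75,"omm":20,"yp":28}
After op 16 (remove /c): {"hzi":75,"omm":20,"yp":28}
After op 17 (add /omm 64): {"hzi":75,"omm":64,"yp":28}
After op 18 (remove /hzi): {"omm":64,"yp":28}
Value at /yp: 28

Answer: 28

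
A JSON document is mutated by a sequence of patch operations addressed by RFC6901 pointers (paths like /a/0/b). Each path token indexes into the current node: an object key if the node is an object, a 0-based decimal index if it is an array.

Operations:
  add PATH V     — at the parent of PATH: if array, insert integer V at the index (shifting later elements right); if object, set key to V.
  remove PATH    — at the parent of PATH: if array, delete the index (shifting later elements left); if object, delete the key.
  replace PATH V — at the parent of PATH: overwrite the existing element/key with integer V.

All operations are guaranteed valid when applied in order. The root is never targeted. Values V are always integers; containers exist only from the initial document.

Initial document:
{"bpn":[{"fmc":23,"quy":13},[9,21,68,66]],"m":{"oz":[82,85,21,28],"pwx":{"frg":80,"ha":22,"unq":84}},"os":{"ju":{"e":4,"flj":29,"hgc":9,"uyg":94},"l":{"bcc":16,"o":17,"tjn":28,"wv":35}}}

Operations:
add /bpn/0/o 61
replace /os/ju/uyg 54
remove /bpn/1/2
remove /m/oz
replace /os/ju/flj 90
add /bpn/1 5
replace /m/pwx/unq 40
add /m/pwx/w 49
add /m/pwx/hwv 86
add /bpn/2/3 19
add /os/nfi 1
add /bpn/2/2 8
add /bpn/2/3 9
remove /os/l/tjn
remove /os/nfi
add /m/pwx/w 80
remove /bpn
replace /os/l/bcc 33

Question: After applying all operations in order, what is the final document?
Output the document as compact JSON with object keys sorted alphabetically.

After op 1 (add /bpn/0/o 61): {"bpn":[{"fmc":23,"o":61,"quy":13},[9,21,68,66]],"m":{"oz":[82,85,21,28],"pwx":{"frg":80,"ha":22,"unq":84}},"os":{"ju":{"e":4,"flj":29,"hgc":9,"uyg":94},"l":{"bcc":16,"o":17,"tjn":28,"wv":35}}}
After op 2 (replace /os/ju/uyg 54): {"bpn":[{"fmc":23,"o":61,"quy":13},[9,21,68,66]],"m":{"oz":[82,85,21,28],"pwx":{"frg":80,"ha":22,"unq":84}},"os":{"ju":{"e":4,"flj":29,"hgc":9,"uyg":54},"l":{"bcc":16,"o":17,"tjn":28,"wv":35}}}
After op 3 (remove /bpn/1/2): {"bpn":[{"fmc":23,"o":61,"quy":13},[9,21,66]],"m":{"oz":[82,85,21,28],"pwx":{"frg":80,"ha":22,"unq":84}},"os":{"ju":{"e":4,"flj":29,"hgc":9,"uyg":54},"l":{"bcc":16,"o":17,"tjn":28,"wv":35}}}
After op 4 (remove /m/oz): {"bpn":[{"fmc":23,"o":61,"quy":13},[9,21,66]],"m":{"pwx":{"frg":80,"ha":22,"unq":84}},"os":{"ju":{"e":4,"flj":29,"hgc":9,"uyg":54},"l":{"bcc":16,"o":17,"tjn":28,"wv":35}}}
After op 5 (replace /os/ju/flj 90): {"bpn":[{"fmc":23,"o":61,"quy":13},[9,21,66]],"m":{"pwx":{"frg":80,"ha":22,"unq":84}},"os":{"ju":{"e":4,"flj":90,"hgc":9,"uyg":54},"l":{"bcc":16,"o":17,"tjn":28,"wv":35}}}
After op 6 (add /bpn/1 5): {"bpn":[{"fmc":23,"o":61,"quy":13},5,[9,21,66]],"m":{"pwx":{"frg":80,"ha":22,"unq":84}},"os":{"ju":{"e":4,"flj":90,"hgc":9,"uyg":54},"l":{"bcc":16,"o":17,"tjn":28,"wv":35}}}
After op 7 (replace /m/pwx/unq 40): {"bpn":[{"fmc":23,"o":61,"quy":13},5,[9,21,66]],"m":{"pwx":{"frg":80,"ha":22,"unq":40}},"os":{"ju":{"e":4,"flj":90,"hgc":9,"uyg":54},"l":{"bcc":16,"o":17,"tjn":28,"wv":35}}}
After op 8 (add /m/pwx/w 49): {"bpn":[{"fmc":23,"o":61,"quy":13},5,[9,21,66]],"m":{"pwx":{"frg":80,"ha":22,"unq":40,"w":49}},"os":{"ju":{"e":4,"flj":90,"hgc":9,"uyg":54},"l":{"bcc":16,"o":17,"tjn":28,"wv":35}}}
After op 9 (add /m/pwx/hwv 86): {"bpn":[{"fmc":23,"o":61,"quy":13},5,[9,21,66]],"m":{"pwx":{"frg":80,"ha":22,"hwv":86,"unq":40,"w":49}},"os":{"ju":{"e":4,"flj":90,"hgc":9,"uyg":54},"l":{"bcc":16,"o":17,"tjn":28,"wv":35}}}
After op 10 (add /bpn/2/3 19): {"bpn":[{"fmc":23,"o":61,"quy":13},5,[9,21,66,19]],"m":{"pwx":{"frg":80,"ha":22,"hwv":86,"unq":40,"w":49}},"os":{"ju":{"e":4,"flj":90,"hgc":9,"uyg":54},"l":{"bcc":16,"o":17,"tjn":28,"wv":35}}}
After op 11 (add /os/nfi 1): {"bpn":[{"fmc":23,"o":61,"quy":13},5,[9,21,66,19]],"m":{"pwx":{"frg":80,"ha":22,"hwv":86,"unq":40,"w":49}},"os":{"ju":{"e":4,"flj":90,"hgc":9,"uyg":54},"l":{"bcc":16,"o":17,"tjn":28,"wv":35},"nfi":1}}
After op 12 (add /bpn/2/2 8): {"bpn":[{"fmc":23,"o":61,"quy":13},5,[9,21,8,66,19]],"m":{"pwx":{"frg":80,"ha":22,"hwv":86,"unq":40,"w":49}},"os":{"ju":{"e":4,"flj":90,"hgc":9,"uyg":54},"l":{"bcc":16,"o":17,"tjn":28,"wv":35},"nfi":1}}
After op 13 (add /bpn/2/3 9): {"bpn":[{"fmc":23,"o":61,"quy":13},5,[9,21,8,9,66,19]],"m":{"pwx":{"frg":80,"ha":22,"hwv":86,"unq":40,"w":49}},"os":{"ju":{"e":4,"flj":90,"hgc":9,"uyg":54},"l":{"bcc":16,"o":17,"tjn":28,"wv":35},"nfi":1}}
After op 14 (remove /os/l/tjn): {"bpn":[{"fmc":23,"o":61,"quy":13},5,[9,21,8,9,66,19]],"m":{"pwx":{"frg":80,"ha":22,"hwv":86,"unq":40,"w":49}},"os":{"ju":{"e":4,"flj":90,"hgc":9,"uyg":54},"l":{"bcc":16,"o":17,"wv":35},"nfi":1}}
After op 15 (remove /os/nfi): {"bpn":[{"fmc":23,"o":61,"quy":13},5,[9,21,8,9,66,19]],"m":{"pwx":{"frg":80,"ha":22,"hwv":86,"unq":40,"w":49}},"os":{"ju":{"e":4,"flj":90,"hgc":9,"uyg":54},"l":{"bcc":16,"o":17,"wv":35}}}
After op 16 (add /m/pwx/w 80): {"bpn":[{"fmc":23,"o":61,"quy":13},5,[9,21,8,9,66,19]],"m":{"pwx":{"frg":80,"ha":22,"hwv":86,"unq":40,"w":80}},"os":{"ju":{"e":4,"flj":90,"hgc":9,"uyg":54},"l":{"bcc":16,"o":17,"wv":35}}}
After op 17 (remove /bpn): {"m":{"pwx":{"frg":80,"ha":22,"hwv":86,"unq":40,"w":80}},"os":{"ju":{"e":4,"flj":90,"hgc":9,"uyg":54},"l":{"bcc":16,"o":17,"wv":35}}}
After op 18 (replace /os/l/bcc 33): {"m":{"pwx":{"frg":80,"ha":22,"hwv":86,"unq":40,"w":80}},"os":{"ju":{"e":4,"flj":90,"hgc":9,"uyg":54},"l":{"bcc":33,"o":17,"wv":35}}}

Answer: {"m":{"pwx":{"frg":80,"ha":22,"hwv":86,"unq":40,"w":80}},"os":{"ju":{"e":4,"flj":90,"hgc":9,"uyg":54},"l":{"bcc":33,"o":17,"wv":35}}}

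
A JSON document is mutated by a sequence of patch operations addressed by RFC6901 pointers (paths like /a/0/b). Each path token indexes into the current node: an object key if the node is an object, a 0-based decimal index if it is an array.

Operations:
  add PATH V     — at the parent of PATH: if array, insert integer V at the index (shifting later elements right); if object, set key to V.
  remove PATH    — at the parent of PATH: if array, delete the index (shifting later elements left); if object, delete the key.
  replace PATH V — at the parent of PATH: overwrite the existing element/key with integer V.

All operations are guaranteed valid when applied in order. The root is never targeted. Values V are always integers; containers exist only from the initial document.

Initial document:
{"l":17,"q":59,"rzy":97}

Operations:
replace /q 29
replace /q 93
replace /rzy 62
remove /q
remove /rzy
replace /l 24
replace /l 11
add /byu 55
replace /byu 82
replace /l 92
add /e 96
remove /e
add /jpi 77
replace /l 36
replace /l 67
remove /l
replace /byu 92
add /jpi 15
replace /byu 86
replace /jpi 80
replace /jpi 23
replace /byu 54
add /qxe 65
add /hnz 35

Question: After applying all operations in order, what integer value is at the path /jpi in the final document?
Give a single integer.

Answer: 23

Derivation:
After op 1 (replace /q 29): {"l":17,"q":29,"rzy":97}
After op 2 (replace /q 93): {"l":17,"q":93,"rzy":97}
After op 3 (replace /rzy 62): {"l":17,"q":93,"rzy":62}
After op 4 (remove /q): {"l":17,"rzy":62}
After op 5 (remove /rzy): {"l":17}
After op 6 (replace /l 24): {"l":24}
After op 7 (replace /l 11): {"l":11}
After op 8 (add /byu 55): {"byu":55,"l":11}
After op 9 (replace /byu 82): {"byu":82,"l":11}
After op 10 (replace /l 92): {"byu":82,"l":92}
After op 11 (add /e 96): {"byu":82,"e":96,"l":92}
After op 12 (remove /e): {"byu":82,"l":92}
After op 13 (add /jpi 77): {"byu":82,"jpi":77,"l":92}
After op 14 (replace /l 36): {"byu":82,"jpi":77,"l":36}
After op 15 (replace /l 67): {"byu":82,"jpi":77,"l":67}
After op 16 (remove /l): {"byu":82,"jpi":77}
After op 17 (replace /byu 92): {"byu":92,"jpi":77}
After op 18 (add /jpi 15): {"byu":92,"jpi":15}
After op 19 (replace /byu 86): {"byu":86,"jpi":15}
After op 20 (replace /jpi 80): {"byu":86,"jpi":80}
After op 21 (replace /jpi 23): {"byu":86,"jpi":23}
After op 22 (replace /byu 54): {"byu":54,"jpi":23}
After op 23 (add /qxe 65): {"byu":54,"jpi":23,"qxe":65}
After op 24 (add /hnz 35): {"byu":54,"hnz":35,"jpi":23,"qxe":65}
Value at /jpi: 23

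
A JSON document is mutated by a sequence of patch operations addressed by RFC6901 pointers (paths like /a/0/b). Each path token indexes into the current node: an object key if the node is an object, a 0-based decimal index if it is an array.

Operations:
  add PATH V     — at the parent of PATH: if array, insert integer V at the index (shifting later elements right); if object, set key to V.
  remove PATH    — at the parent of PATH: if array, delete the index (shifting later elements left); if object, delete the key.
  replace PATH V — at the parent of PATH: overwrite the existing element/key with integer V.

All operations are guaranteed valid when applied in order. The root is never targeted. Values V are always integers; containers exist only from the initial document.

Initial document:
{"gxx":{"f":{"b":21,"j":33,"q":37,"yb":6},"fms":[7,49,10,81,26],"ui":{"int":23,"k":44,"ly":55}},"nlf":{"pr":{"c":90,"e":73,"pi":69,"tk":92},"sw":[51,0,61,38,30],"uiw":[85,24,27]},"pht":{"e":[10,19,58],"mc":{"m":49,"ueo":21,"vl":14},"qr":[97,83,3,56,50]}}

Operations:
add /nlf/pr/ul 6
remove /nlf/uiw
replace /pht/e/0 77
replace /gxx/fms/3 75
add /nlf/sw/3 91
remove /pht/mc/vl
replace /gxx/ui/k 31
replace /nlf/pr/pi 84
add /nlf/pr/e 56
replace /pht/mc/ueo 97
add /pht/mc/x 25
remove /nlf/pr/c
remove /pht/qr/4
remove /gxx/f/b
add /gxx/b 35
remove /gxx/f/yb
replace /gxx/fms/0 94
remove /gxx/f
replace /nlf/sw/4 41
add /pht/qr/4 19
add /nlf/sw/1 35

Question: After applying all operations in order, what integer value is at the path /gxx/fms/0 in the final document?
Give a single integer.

After op 1 (add /nlf/pr/ul 6): {"gxx":{"f":{"b":21,"j":33,"q":37,"yb":6},"fms":[7,49,10,81,26],"ui":{"int":23,"k":44,"ly":55}},"nlf":{"pr":{"c":90,"e":73,"pi":69,"tk":92,"ul":6},"sw":[51,0,61,38,30],"uiw":[85,24,27]},"pht":{"e":[10,19,58],"mc":{"m":49,"ueo":21,"vl":14},"qr":[97,83,3,56,50]}}
After op 2 (remove /nlf/uiw): {"gxx":{"f":{"b":21,"j":33,"q":37,"yb":6},"fms":[7,49,10,81,26],"ui":{"int":23,"k":44,"ly":55}},"nlf":{"pr":{"c":90,"e":73,"pi":69,"tk":92,"ul":6},"sw":[51,0,61,38,30]},"pht":{"e":[10,19,58],"mc":{"m":49,"ueo":21,"vl":14},"qr":[97,83,3,56,50]}}
After op 3 (replace /pht/e/0 77): {"gxx":{"f":{"b":21,"j":33,"q":37,"yb":6},"fms":[7,49,10,81,26],"ui":{"int":23,"k":44,"ly":55}},"nlf":{"pr":{"c":90,"e":73,"pi":69,"tk":92,"ul":6},"sw":[51,0,61,38,30]},"pht":{"e":[77,19,58],"mc":{"m":49,"ueo":21,"vl":14},"qr":[97,83,3,56,50]}}
After op 4 (replace /gxx/fms/3 75): {"gxx":{"f":{"b":21,"j":33,"q":37,"yb":6},"fms":[7,49,10,75,26],"ui":{"int":23,"k":44,"ly":55}},"nlf":{"pr":{"c":90,"e":73,"pi":69,"tk":92,"ul":6},"sw":[51,0,61,38,30]},"pht":{"e":[77,19,58],"mc":{"m":49,"ueo":21,"vl":14},"qr":[97,83,3,56,50]}}
After op 5 (add /nlf/sw/3 91): {"gxx":{"f":{"b":21,"j":33,"q":37,"yb":6},"fms":[7,49,10,75,26],"ui":{"int":23,"k":44,"ly":55}},"nlf":{"pr":{"c":90,"e":73,"pi":69,"tk":92,"ul":6},"sw":[51,0,61,91,38,30]},"pht":{"e":[77,19,58],"mc":{"m":49,"ueo":21,"vl":14},"qr":[97,83,3,56,50]}}
After op 6 (remove /pht/mc/vl): {"gxx":{"f":{"b":21,"j":33,"q":37,"yb":6},"fms":[7,49,10,75,26],"ui":{"int":23,"k":44,"ly":55}},"nlf":{"pr":{"c":90,"e":73,"pi":69,"tk":92,"ul":6},"sw":[51,0,61,91,38,30]},"pht":{"e":[77,19,58],"mc":{"m":49,"ueo":21},"qr":[97,83,3,56,50]}}
After op 7 (replace /gxx/ui/k 31): {"gxx":{"f":{"b":21,"j":33,"q":37,"yb":6},"fms":[7,49,10,75,26],"ui":{"int":23,"k":31,"ly":55}},"nlf":{"pr":{"c":90,"e":73,"pi":69,"tk":92,"ul":6},"sw":[51,0,61,91,38,30]},"pht":{"e":[77,19,58],"mc":{"m":49,"ueo":21},"qr":[97,83,3,56,50]}}
After op 8 (replace /nlf/pr/pi 84): {"gxx":{"f":{"b":21,"j":33,"q":37,"yb":6},"fms":[7,49,10,75,26],"ui":{"int":23,"k":31,"ly":55}},"nlf":{"pr":{"c":90,"e":73,"pi":84,"tk":92,"ul":6},"sw":[51,0,61,91,38,30]},"pht":{"e":[77,19,58],"mc":{"m":49,"ueo":21},"qr":[97,83,3,56,50]}}
After op 9 (add /nlf/pr/e 56): {"gxx":{"f":{"b":21,"j":33,"q":37,"yb":6},"fms":[7,49,10,75,26],"ui":{"int":23,"k":31,"ly":55}},"nlf":{"pr":{"c":90,"e":56,"pi":84,"tk":92,"ul":6},"sw":[51,0,61,91,38,30]},"pht":{"e":[77,19,58],"mc":{"m":49,"ueo":21},"qr":[97,83,3,56,50]}}
After op 10 (replace /pht/mc/ueo 97): {"gxx":{"f":{"b":21,"j":33,"q":37,"yb":6},"fms":[7,49,10,75,26],"ui":{"int":23,"k":31,"ly":55}},"nlf":{"pr":{"c":90,"e":56,"pi":84,"tk":92,"ul":6},"sw":[51,0,61,91,38,30]},"pht":{"e":[77,19,58],"mc":{"m":49,"ueo":97},"qr":[97,83,3,56,50]}}
After op 11 (add /pht/mc/x 25): {"gxx":{"f":{"b":21,"j":33,"q":37,"yb":6},"fms":[7,49,10,75,26],"ui":{"int":23,"k":31,"ly":55}},"nlf":{"pr":{"c":90,"e":56,"pi":84,"tk":92,"ul":6},"sw":[51,0,61,91,38,30]},"pht":{"e":[77,19,58],"mc":{"m":49,"ueo":97,"x":25},"qr":[97,83,3,56,50]}}
After op 12 (remove /nlf/pr/c): {"gxx":{"f":{"b":21,"j":33,"q":37,"yb":6},"fms":[7,49,10,75,26],"ui":{"int":23,"k":31,"ly":55}},"nlf":{"pr":{"e":56,"pi":84,"tk":92,"ul":6},"sw":[51,0,61,91,38,30]},"pht":{"e":[77,19,58],"mc":{"m":49,"ueo":97,"x":25},"qr":[97,83,3,56,50]}}
After op 13 (remove /pht/qr/4): {"gxx":{"f":{"b":21,"j":33,"q":37,"yb":6},"fms":[7,49,10,75,26],"ui":{"int":23,"k":31,"ly":55}},"nlf":{"pr":{"e":56,"pi":84,"tk":92,"ul":6},"sw":[51,0,61,91,38,30]},"pht":{"e":[77,19,58],"mc":{"m":49,"ueo":97,"x":25},"qr":[97,83,3,56]}}
After op 14 (remove /gxx/f/b): {"gxx":{"f":{"j":33,"q":37,"yb":6},"fms":[7,49,10,75,26],"ui":{"int":23,"k":31,"ly":55}},"nlf":{"pr":{"e":56,"pi":84,"tk":92,"ul":6},"sw":[51,0,61,91,38,30]},"pht":{"e":[77,19,58],"mc":{"m":49,"ueo":97,"x":25},"qr":[97,83,3,56]}}
After op 15 (add /gxx/b 35): {"gxx":{"b":35,"f":{"j":33,"q":37,"yb":6},"fms":[7,49,10,75,26],"ui":{"int":23,"k":31,"ly":55}},"nlf":{"pr":{"e":56,"pi":84,"tk":92,"ul":6},"sw":[51,0,61,91,38,30]},"pht":{"e":[77,19,58],"mc":{"m":49,"ueo":97,"x":25},"qr":[97,83,3,56]}}
After op 16 (remove /gxx/f/yb): {"gxx":{"b":35,"f":{"j":33,"q":37},"fms":[7,49,10,75,26],"ui":{"int":23,"k":31,"ly":55}},"nlf":{"pr":{"e":56,"pi":84,"tk":92,"ul":6},"sw":[51,0,61,91,38,30]},"pht":{"e":[77,19,58],"mc":{"m":49,"ueo":97,"x":25},"qr":[97,83,3,56]}}
After op 17 (replace /gxx/fms/0 94): {"gxx":{"b":35,"f":{"j":33,"q":37},"fms":[94,49,10,75,26],"ui":{"int":23,"k":31,"ly":55}},"nlf":{"pr":{"e":56,"pi":84,"tk":92,"ul":6},"sw":[51,0,61,91,38,30]},"pht":{"e":[77,19,58],"mc":{"m":49,"ueo":97,"x":25},"qr":[97,83,3,56]}}
After op 18 (remove /gxx/f): {"gxx":{"b":35,"fms":[94,49,10,75,26],"ui":{"int":23,"k":31,"ly":55}},"nlf":{"pr":{"e":56,"pi":84,"tk":92,"ul":6},"sw":[51,0,61,91,38,30]},"pht":{"e":[77,19,58],"mc":{"m":49,"ueo":97,"x":25},"qr":[97,83,3,56]}}
After op 19 (replace /nlf/sw/4 41): {"gxx":{"b":35,"fms":[94,49,10,75,26],"ui":{"int":23,"k":31,"ly":55}},"nlf":{"pr":{"e":56,"pi":84,"tk":92,"ul":6},"sw":[51,0,61,91,41,30]},"pht":{"e":[77,19,58],"mc":{"m":49,"ueo":97,"x":25},"qr":[97,83,3,56]}}
After op 20 (add /pht/qr/4 19): {"gxx":{"b":35,"fms":[94,49,10,75,26],"ui":{"int":23,"k":31,"ly":55}},"nlf":{"pr":{"e":56,"pi":84,"tk":92,"ul":6},"sw":[51,0,61,91,41,30]},"pht":{"e":[77,19,58],"mc":{"m":49,"ueo":97,"x":25},"qr":[97,83,3,56,19]}}
After op 21 (add /nlf/sw/1 35): {"gxx":{"b":35,"fms":[94,49,10,75,26],"ui":{"int":23,"k":31,"ly":55}},"nlf":{"pr":{"e":56,"pi":84,"tk":92,"ul":6},"sw":[51,35,0,61,91,41,30]},"pht":{"e":[77,19,58],"mc":{"m":49,"ueo":97,"x":25},"qr":[97,83,3,56,19]}}
Value at /gxx/fms/0: 94

Answer: 94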